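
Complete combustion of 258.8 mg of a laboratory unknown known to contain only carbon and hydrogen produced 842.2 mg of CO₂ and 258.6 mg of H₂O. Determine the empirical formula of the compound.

mol C = 0.8422 g CO₂ ÷ 44.009 g/mol = 0.019137 mol
mol H = 2 × 0.2586 g H₂O ÷ 18.015 g/mol = 0.028709 mol
Divide by the smallest (0.019137 mol): C 1.000, H 1.500
Multiplying each by 2 gives whole numbers: C 2.00, H 3.00

C2H3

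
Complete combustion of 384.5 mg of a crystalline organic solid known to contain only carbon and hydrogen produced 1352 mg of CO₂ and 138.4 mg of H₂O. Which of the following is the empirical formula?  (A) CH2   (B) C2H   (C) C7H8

mol C = 1.352 g CO₂ ÷ 44.009 g/mol = 0.030721 mol
mol H = 2 × 0.1384 g H₂O ÷ 18.015 g/mol = 0.015365 mol
Divide by the smallest (0.015365 mol): C 1.999, H 1.000

(B) C2H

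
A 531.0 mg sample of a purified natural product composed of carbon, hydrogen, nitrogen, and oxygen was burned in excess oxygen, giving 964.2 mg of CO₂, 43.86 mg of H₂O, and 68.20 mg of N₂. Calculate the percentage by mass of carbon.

49.56%

mol C = 0.9642 g CO₂ ÷ 44.009 g/mol = 0.021909 mol
mol H = 2 × 0.04386 g H₂O ÷ 18.015 g/mol = 0.0048693 mol
mol N = 2 × 0.06820 g N₂ ÷ 28.014 g/mol = 0.0048690 mol
mass O = 0.5310 − (0.26315 + 0.0049082 + 0.068200) = 0.19474 g → mol O = 0.19474 ÷ 15.999 = 0.012172 mol
mass % C = 0.26315 g ÷ 0.5310 g × 100%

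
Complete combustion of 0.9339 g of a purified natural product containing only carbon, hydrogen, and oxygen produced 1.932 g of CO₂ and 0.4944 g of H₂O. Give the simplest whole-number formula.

C4H5O2

mol C = 1.932 g CO₂ ÷ 44.009 g/mol = 0.043900 mol
mol H = 2 × 0.4944 g H₂O ÷ 18.015 g/mol = 0.054888 mol
mass O = 0.9339 − (0.52728 + 0.055327) = 0.35129 g → mol O = 0.35129 ÷ 15.999 = 0.021957 mol
Divide by the smallest (0.021957 mol): C 1.999, H 2.500, O 1.000
Multiplying each by 2 gives whole numbers: C 4.00, H 5.00, O 2.00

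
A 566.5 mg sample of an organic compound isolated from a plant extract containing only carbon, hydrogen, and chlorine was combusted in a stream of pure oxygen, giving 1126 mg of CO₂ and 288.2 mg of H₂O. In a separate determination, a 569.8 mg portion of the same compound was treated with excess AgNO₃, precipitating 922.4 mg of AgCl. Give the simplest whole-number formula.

mol C = 1.126 g CO₂ ÷ 44.009 g/mol = 0.025586 mol
mol H = 2 × 0.2882 g H₂O ÷ 18.015 g/mol = 0.031996 mol
From the AgCl data: mol Cl per gram of compound = (0.9224 ÷ 143.318) ÷ 0.5698 = 0.011295 mol/g, so in the 0.5665 g combustion sample mol Cl = 0.0063988 mol
Divide by the smallest (0.0063988 mol): C 3.999, H 5.000, Cl 1.000

C4H5Cl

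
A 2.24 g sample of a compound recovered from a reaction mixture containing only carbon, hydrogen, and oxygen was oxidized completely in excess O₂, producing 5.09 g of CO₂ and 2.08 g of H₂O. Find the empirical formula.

C3H6O

mol C = 5.09 g CO₂ ÷ 44.009 g/mol = 0.1157 mol
mol H = 2 × 2.08 g H₂O ÷ 18.015 g/mol = 0.2309 mol
mass O = 2.24 − (1.389 + 0.2328) = 0.6181 g → mol O = 0.6181 ÷ 15.999 = 0.03863 mol
Divide by the smallest (0.03863 mol): C 2.994, H 5.977, O 1.000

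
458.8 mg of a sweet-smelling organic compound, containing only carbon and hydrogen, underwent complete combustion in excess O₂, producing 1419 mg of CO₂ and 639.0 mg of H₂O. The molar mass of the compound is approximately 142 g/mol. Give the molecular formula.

mol C = 1.419 g CO₂ ÷ 44.009 g/mol = 0.032243 mol
mol H = 2 × 0.6390 g H₂O ÷ 18.015 g/mol = 0.070941 mol
Divide by the smallest (0.032243 mol): C 1.000, H 2.200
Multiplying each by 5 gives whole numbers: C 5.00, H 11.00
Empirical formula: C5H11
Empirical-formula mass = 71.14 g/mol; 142 ÷ 71.14 ≈ 2, so the molecular formula is C10H22.

C10H22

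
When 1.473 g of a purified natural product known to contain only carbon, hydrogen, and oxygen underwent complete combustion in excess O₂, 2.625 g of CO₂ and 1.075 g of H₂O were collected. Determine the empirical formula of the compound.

C3H6O2

mol C = 2.625 g CO₂ ÷ 44.009 g/mol = 0.059647 mol
mol H = 2 × 1.075 g H₂O ÷ 18.015 g/mol = 0.11934 mol
mass O = 1.473 − (0.71642 + 0.12030) = 0.63628 g → mol O = 0.63628 ÷ 15.999 = 0.039770 mol
Divide by the smallest (0.039770 mol): C 1.500, H 3.001, O 1.000
Multiplying each by 2 gives whole numbers: C 3.00, H 6.00, O 2.00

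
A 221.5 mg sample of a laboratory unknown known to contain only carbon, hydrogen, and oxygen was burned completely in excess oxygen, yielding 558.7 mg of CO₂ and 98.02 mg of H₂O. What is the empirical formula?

C7H6O2

mol C = 0.5587 g CO₂ ÷ 44.009 g/mol = 0.012695 mol
mol H = 2 × 0.09802 g H₂O ÷ 18.015 g/mol = 0.010882 mol
mass O = 0.2215 − (0.15248 + 0.010969) = 0.058050 g → mol O = 0.058050 ÷ 15.999 = 0.0036283 mol
Divide by the smallest (0.0036283 mol): C 3.499, H 2.999, O 1.000
Multiplying each by 2 gives whole numbers: C 7.00, H 6.00, O 2.00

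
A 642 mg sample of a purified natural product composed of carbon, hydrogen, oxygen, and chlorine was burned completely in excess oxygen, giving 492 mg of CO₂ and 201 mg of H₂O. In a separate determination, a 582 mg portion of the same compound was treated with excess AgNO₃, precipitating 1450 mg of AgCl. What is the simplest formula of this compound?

mol C = 0.492 g CO₂ ÷ 44.009 g/mol = 0.01118 mol
mol H = 2 × 0.201 g H₂O ÷ 18.015 g/mol = 0.02231 mol
From the AgCl data: mol Cl per gram of compound = (1.45 ÷ 143.318) ÷ 0.582 = 0.01738 mol/g, so in the 0.642 g combustion sample mol Cl = 0.01116 mol
mass O = 0.642 − (0.1343 + 0.02249 + 0.3956) = 0.08959 g → mol O = 0.08959 ÷ 15.999 = 0.005600 mol
Divide by the smallest (0.005600 mol): C 1.996, H 3.985, Cl 1.993, O 1.000

C2H4Cl2O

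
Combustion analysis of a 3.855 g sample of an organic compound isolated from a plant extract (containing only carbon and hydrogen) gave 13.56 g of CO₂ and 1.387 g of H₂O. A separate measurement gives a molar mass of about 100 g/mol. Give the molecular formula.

mol C = 13.56 g CO₂ ÷ 44.009 g/mol = 0.30812 mol
mol H = 2 × 1.387 g H₂O ÷ 18.015 g/mol = 0.15398 mol
Divide by the smallest (0.15398 mol): C 2.001, H 1.000
Empirical formula: C2H
Empirical-formula mass = 25.03 g/mol; 100 ÷ 25.03 ≈ 4, so the molecular formula is C8H4.

C8H4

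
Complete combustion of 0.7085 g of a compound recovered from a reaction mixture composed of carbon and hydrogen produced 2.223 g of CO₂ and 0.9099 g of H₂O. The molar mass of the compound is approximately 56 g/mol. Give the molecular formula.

C4H8

mol C = 2.223 g CO₂ ÷ 44.009 g/mol = 0.050512 mol
mol H = 2 × 0.9099 g H₂O ÷ 18.015 g/mol = 0.10102 mol
Divide by the smallest (0.050512 mol): C 1.000, H 2.000
Empirical formula: CH2
Empirical-formula mass = 14.03 g/mol; 56 ÷ 14.03 ≈ 4, so the molecular formula is C4H8.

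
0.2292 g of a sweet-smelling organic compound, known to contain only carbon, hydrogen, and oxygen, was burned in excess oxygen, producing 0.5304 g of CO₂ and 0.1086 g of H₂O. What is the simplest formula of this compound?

mol C = 0.5304 g CO₂ ÷ 44.009 g/mol = 0.012052 mol
mol H = 2 × 0.1086 g H₂O ÷ 18.015 g/mol = 0.012057 mol
mass O = 0.2292 − (0.14476 + 0.012153) = 0.072289 g → mol O = 0.072289 ÷ 15.999 = 0.0045184 mol
Divide by the smallest (0.0045184 mol): C 2.667, H 2.668, O 1.000
Multiplying each by 3 gives whole numbers: C 8.00, H 8.01, O 3.00

C8H8O3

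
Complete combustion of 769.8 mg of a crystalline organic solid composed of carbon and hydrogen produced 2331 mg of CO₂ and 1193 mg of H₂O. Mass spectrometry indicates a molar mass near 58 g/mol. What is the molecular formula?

mol C = 2.331 g CO₂ ÷ 44.009 g/mol = 0.052966 mol
mol H = 2 × 1.193 g H₂O ÷ 18.015 g/mol = 0.13245 mol
Divide by the smallest (0.052966 mol): C 1.000, H 2.501
Multiplying each by 2 gives whole numbers: C 2.00, H 5.00
Empirical formula: C2H5
Empirical-formula mass = 29.06 g/mol; 58 ÷ 29.06 ≈ 2, so the molecular formula is C4H10.

C4H10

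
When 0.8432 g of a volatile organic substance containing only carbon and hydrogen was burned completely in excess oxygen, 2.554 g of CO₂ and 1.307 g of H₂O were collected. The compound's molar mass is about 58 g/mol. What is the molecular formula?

mol C = 2.554 g CO₂ ÷ 44.009 g/mol = 0.058034 mol
mol H = 2 × 1.307 g H₂O ÷ 18.015 g/mol = 0.14510 mol
Divide by the smallest (0.058034 mol): C 1.000, H 2.500
Multiplying each by 2 gives whole numbers: C 2.00, H 5.00
Empirical formula: C2H5
Empirical-formula mass = 29.06 g/mol; 58 ÷ 29.06 ≈ 2, so the molecular formula is C4H10.

C4H10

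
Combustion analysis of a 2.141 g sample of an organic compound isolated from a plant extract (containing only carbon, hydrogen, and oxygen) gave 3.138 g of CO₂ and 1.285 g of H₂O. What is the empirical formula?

CH2O

mol C = 3.138 g CO₂ ÷ 44.009 g/mol = 0.071304 mol
mol H = 2 × 1.285 g H₂O ÷ 18.015 g/mol = 0.14266 mol
mass O = 2.141 − (0.85643 + 0.14380) = 1.1408 g → mol O = 1.1408 ÷ 15.999 = 0.071303 mol
Divide by the smallest (0.071303 mol): C 1.000, H 2.001, O 1.000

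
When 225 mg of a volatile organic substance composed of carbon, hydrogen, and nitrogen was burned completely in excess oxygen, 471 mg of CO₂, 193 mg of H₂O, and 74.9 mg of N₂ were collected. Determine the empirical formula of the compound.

C2H4N

mol C = 0.471 g CO₂ ÷ 44.009 g/mol = 0.01070 mol
mol H = 2 × 0.193 g H₂O ÷ 18.015 g/mol = 0.02143 mol
mol N = 2 × 0.0749 g N₂ ÷ 28.014 g/mol = 0.005347 mol
Divide by the smallest (0.005347 mol): C 2.001, H 4.007, N 1.000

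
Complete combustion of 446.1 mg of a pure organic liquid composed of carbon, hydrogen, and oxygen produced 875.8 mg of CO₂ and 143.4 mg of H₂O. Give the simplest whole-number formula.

mol C = 0.8758 g CO₂ ÷ 44.009 g/mol = 0.019900 mol
mol H = 2 × 0.1434 g H₂O ÷ 18.015 g/mol = 0.015920 mol
mass O = 0.4461 − (0.23902 + 0.016047) = 0.19103 g → mol O = 0.19103 ÷ 15.999 = 0.011940 mol
Divide by the smallest (0.011940 mol): C 1.667, H 1.333, O 1.000
Multiplying each by 3 gives whole numbers: C 5.00, H 4.00, O 3.00

C5H4O3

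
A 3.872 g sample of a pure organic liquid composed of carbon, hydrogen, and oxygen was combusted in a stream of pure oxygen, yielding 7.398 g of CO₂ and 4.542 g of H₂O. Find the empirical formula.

mol C = 7.398 g CO₂ ÷ 44.009 g/mol = 0.16810 mol
mol H = 2 × 4.542 g H₂O ÷ 18.015 g/mol = 0.50425 mol
mass O = 3.872 − (2.0191 + 0.50828) = 1.3446 g → mol O = 1.3446 ÷ 15.999 = 0.084046 mol
Divide by the smallest (0.084046 mol): C 2.000, H 6.000, O 1.000

C2H6O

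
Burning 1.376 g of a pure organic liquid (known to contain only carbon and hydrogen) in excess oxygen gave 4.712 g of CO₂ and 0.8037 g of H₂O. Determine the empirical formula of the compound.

C6H5

mol C = 4.712 g CO₂ ÷ 44.009 g/mol = 0.10707 mol
mol H = 2 × 0.8037 g H₂O ÷ 18.015 g/mol = 0.089226 mol
Divide by the smallest (0.089226 mol): C 1.200, H 1.000
Multiplying each by 5 gives whole numbers: C 6.00, H 5.00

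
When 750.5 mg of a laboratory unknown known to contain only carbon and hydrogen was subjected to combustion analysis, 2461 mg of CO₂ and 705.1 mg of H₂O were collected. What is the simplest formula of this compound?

C5H7

mol C = 2.461 g CO₂ ÷ 44.009 g/mol = 0.055920 mol
mol H = 2 × 0.7051 g H₂O ÷ 18.015 g/mol = 0.078279 mol
Divide by the smallest (0.055920 mol): C 1.000, H 1.400
Multiplying each by 5 gives whole numbers: C 5.00, H 7.00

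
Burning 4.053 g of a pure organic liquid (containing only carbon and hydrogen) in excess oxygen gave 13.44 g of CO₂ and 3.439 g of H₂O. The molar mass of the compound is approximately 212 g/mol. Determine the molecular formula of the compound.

mol C = 13.44 g CO₂ ÷ 44.009 g/mol = 0.30539 mol
mol H = 2 × 3.439 g H₂O ÷ 18.015 g/mol = 0.38179 mol
Divide by the smallest (0.30539 mol): C 1.000, H 1.250
Multiplying each by 4 gives whole numbers: C 4.00, H 5.00
Empirical formula: C4H5
Empirical-formula mass = 53.08 g/mol; 212 ÷ 53.08 ≈ 4, so the molecular formula is C16H20.

C16H20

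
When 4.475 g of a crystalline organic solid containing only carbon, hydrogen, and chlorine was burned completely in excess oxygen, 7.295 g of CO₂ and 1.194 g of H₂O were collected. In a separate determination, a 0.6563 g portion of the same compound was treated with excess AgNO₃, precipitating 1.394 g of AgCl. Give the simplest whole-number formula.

mol C = 7.295 g CO₂ ÷ 44.009 g/mol = 0.16576 mol
mol H = 2 × 1.194 g H₂O ÷ 18.015 g/mol = 0.13256 mol
From the AgCl data: mol Cl per gram of compound = (1.394 ÷ 143.318) ÷ 0.6563 = 0.014820 mol/g, so in the 4.475 g combustion sample mol Cl = 0.066321 mol
Divide by the smallest (0.066321 mol): C 2.499, H 1.999, Cl 1.000
Multiplying each by 2 gives whole numbers: C 5.00, H 4.00, Cl 2.00

C5H4Cl2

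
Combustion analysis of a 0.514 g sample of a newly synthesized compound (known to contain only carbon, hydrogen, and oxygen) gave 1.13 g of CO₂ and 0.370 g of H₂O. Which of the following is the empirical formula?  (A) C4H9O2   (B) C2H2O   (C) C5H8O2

mol C = 1.13 g CO₂ ÷ 44.009 g/mol = 0.02568 mol
mol H = 2 × 0.370 g H₂O ÷ 18.015 g/mol = 0.04108 mol
mass O = 0.514 − (0.3084 + 0.04141) = 0.1642 g → mol O = 0.1642 ÷ 15.999 = 0.01026 mol
Divide by the smallest (0.01026 mol): C 2.502, H 4.003, O 1.000
Multiplying each by 2 gives whole numbers: C 5.00, H 8.01, O 2.00

(C) C5H8O2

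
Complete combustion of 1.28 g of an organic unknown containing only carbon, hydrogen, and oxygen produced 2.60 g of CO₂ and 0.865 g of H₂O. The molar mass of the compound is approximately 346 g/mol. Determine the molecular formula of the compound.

C16H26O8

mol C = 2.60 g CO₂ ÷ 44.009 g/mol = 0.05908 mol
mol H = 2 × 0.865 g H₂O ÷ 18.015 g/mol = 0.09603 mol
mass O = 1.28 − (0.7096 + 0.09680) = 0.4736 g → mol O = 0.4736 ÷ 15.999 = 0.02960 mol
Divide by the smallest (0.02960 mol): C 1.996, H 3.244, O 1.000
Multiplying each by 4 gives whole numbers: C 7.98, H 12.98, O 4.00
Empirical formula: C8H13O4
Empirical-formula mass = 173.19 g/mol; 346 ÷ 173.19 ≈ 2, so the molecular formula is C16H26O8.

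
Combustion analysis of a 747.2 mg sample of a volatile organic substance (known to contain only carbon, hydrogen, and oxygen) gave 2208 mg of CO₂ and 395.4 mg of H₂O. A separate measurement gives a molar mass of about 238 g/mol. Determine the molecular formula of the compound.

C16H14O2

mol C = 2.208 g CO₂ ÷ 44.009 g/mol = 0.050172 mol
mol H = 2 × 0.3954 g H₂O ÷ 18.015 g/mol = 0.043897 mol
mass O = 0.7472 − (0.60261 + 0.044248) = 0.10034 g → mol O = 0.10034 ÷ 15.999 = 0.0062717 mol
Divide by the smallest (0.0062717 mol): C 8.000, H 6.999, O 1.000
Empirical formula: C8H7O
Empirical-formula mass = 119.14 g/mol; 238 ÷ 119.14 ≈ 2, so the molecular formula is C16H14O2.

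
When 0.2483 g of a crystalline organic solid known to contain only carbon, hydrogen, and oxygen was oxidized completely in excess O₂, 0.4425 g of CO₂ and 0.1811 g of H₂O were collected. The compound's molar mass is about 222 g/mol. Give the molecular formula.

mol C = 0.4425 g CO₂ ÷ 44.009 g/mol = 0.010055 mol
mol H = 2 × 0.1811 g H₂O ÷ 18.015 g/mol = 0.020105 mol
mass O = 0.2483 − (0.12077 + 0.020266) = 0.10727 g → mol O = 0.10727 ÷ 15.999 = 0.0067045 mol
Divide by the smallest (0.0067045 mol): C 1.500, H 2.999, O 1.000
Multiplying each by 2 gives whole numbers: C 3.00, H 6.00, O 2.00
Empirical formula: C3H6O2
Empirical-formula mass = 74.08 g/mol; 222 ÷ 74.08 ≈ 3, so the molecular formula is C9H18O6.

C9H18O6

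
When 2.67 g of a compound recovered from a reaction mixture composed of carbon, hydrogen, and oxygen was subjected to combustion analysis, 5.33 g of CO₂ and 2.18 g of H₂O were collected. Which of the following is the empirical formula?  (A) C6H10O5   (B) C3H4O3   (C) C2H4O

mol C = 5.33 g CO₂ ÷ 44.009 g/mol = 0.1211 mol
mol H = 2 × 2.18 g H₂O ÷ 18.015 g/mol = 0.2420 mol
mass O = 2.67 − (1.455 + 0.2440) = 0.9714 g → mol O = 0.9714 ÷ 15.999 = 0.06071 mol
Divide by the smallest (0.06071 mol): C 1.995, H 3.986, O 1.000

(C) C2H4O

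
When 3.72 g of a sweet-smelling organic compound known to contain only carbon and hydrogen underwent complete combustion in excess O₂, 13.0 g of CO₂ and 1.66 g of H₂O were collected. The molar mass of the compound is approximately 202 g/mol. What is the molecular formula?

C16H10

mol C = 13.0 g CO₂ ÷ 44.009 g/mol = 0.2954 mol
mol H = 2 × 1.66 g H₂O ÷ 18.015 g/mol = 0.1843 mol
Divide by the smallest (0.1843 mol): C 1.603, H 1.000
Multiplying each by 5 gives whole numbers: C 8.01, H 5.00
Empirical formula: C8H5
Empirical-formula mass = 101.13 g/mol; 202 ÷ 101.13 ≈ 2, so the molecular formula is C16H10.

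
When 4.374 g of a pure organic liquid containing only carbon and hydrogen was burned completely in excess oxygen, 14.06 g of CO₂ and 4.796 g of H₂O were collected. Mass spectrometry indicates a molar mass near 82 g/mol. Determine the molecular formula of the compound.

mol C = 14.06 g CO₂ ÷ 44.009 g/mol = 0.31948 mol
mol H = 2 × 4.796 g H₂O ÷ 18.015 g/mol = 0.53245 mol
Divide by the smallest (0.31948 mol): C 1.000, H 1.667
Multiplying each by 3 gives whole numbers: C 3.00, H 5.00
Empirical formula: C3H5
Empirical-formula mass = 41.07 g/mol; 82 ÷ 41.07 ≈ 2, so the molecular formula is C6H10.

C6H10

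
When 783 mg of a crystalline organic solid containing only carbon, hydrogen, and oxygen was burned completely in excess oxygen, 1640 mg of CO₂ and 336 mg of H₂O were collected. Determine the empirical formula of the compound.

mol C = 1.64 g CO₂ ÷ 44.009 g/mol = 0.03727 mol
mol H = 2 × 0.336 g H₂O ÷ 18.015 g/mol = 0.03730 mol
mass O = 0.783 − (0.4476 + 0.03760) = 0.2978 g → mol O = 0.2978 ÷ 15.999 = 0.01861 mol
Divide by the smallest (0.01861 mol): C 2.002, H 2.004, O 1.000

C2H2O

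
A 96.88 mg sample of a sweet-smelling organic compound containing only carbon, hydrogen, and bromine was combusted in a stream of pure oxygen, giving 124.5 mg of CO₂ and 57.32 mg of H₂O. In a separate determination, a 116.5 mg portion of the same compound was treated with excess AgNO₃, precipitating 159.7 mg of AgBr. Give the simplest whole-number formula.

C4H9Br

mol C = 0.1245 g CO₂ ÷ 44.009 g/mol = 0.0028290 mol
mol H = 2 × 0.05732 g H₂O ÷ 18.015 g/mol = 0.0063636 mol
From the AgBr data: mol Br per gram of compound = (0.1597 ÷ 187.772) ÷ 0.1165 = 0.0073004 mol/g, so in the 0.09688 g combustion sample mol Br = 0.00070727 mol
Divide by the smallest (0.00070727 mol): C 4.000, H 8.997, Br 1.000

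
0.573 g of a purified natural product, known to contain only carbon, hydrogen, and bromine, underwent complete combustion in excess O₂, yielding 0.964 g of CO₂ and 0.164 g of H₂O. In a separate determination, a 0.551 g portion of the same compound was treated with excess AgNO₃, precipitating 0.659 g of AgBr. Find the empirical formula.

C6H5Br

mol C = 0.964 g CO₂ ÷ 44.009 g/mol = 0.02190 mol
mol H = 2 × 0.164 g H₂O ÷ 18.015 g/mol = 0.01821 mol
From the AgBr data: mol Br per gram of compound = (0.659 ÷ 187.772) ÷ 0.551 = 0.006369 mol/g, so in the 0.573 g combustion sample mol Br = 0.003650 mol
Divide by the smallest (0.003650 mol): C 6.002, H 4.989, Br 1.000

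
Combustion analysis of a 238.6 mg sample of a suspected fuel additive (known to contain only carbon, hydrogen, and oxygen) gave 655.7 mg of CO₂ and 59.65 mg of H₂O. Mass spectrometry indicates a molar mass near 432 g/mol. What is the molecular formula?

mol C = 0.6557 g CO₂ ÷ 44.009 g/mol = 0.014899 mol
mol H = 2 × 0.05965 g H₂O ÷ 18.015 g/mol = 0.0066223 mol
mass O = 0.2386 − (0.17895 + 0.0066752) = 0.052970 g → mol O = 0.052970 ÷ 15.999 = 0.0033108 mol
Divide by the smallest (0.0033108 mol): C 4.500, H 2.000, O 1.000
Multiplying each by 2 gives whole numbers: C 9.00, H 4.00, O 2.00
Empirical formula: C9H4O2
Empirical-formula mass = 144.13 g/mol; 432 ÷ 144.13 ≈ 3, so the molecular formula is C27H12O6.

C27H12O6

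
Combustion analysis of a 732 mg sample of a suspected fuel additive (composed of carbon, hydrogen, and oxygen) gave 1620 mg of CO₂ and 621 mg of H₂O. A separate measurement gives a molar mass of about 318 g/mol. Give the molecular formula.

C16H30O6

mol C = 1.62 g CO₂ ÷ 44.009 g/mol = 0.03681 mol
mol H = 2 × 0.621 g H₂O ÷ 18.015 g/mol = 0.06894 mol
mass O = 0.732 − (0.4421 + 0.06949) = 0.2204 g → mol O = 0.2204 ÷ 15.999 = 0.01377 mol
Divide by the smallest (0.01377 mol): C 2.672, H 5.005, O 1.000
Multiplying each by 3 gives whole numbers: C 8.02, H 15.02, O 3.00
Empirical formula: C8H15O3
Empirical-formula mass = 159.20 g/mol; 318 ÷ 159.20 ≈ 2, so the molecular formula is C16H30O6.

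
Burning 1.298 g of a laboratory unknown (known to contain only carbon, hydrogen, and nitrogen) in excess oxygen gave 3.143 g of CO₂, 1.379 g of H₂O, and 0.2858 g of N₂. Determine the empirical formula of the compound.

mol C = 3.143 g CO₂ ÷ 44.009 g/mol = 0.071417 mol
mol H = 2 × 1.379 g H₂O ÷ 18.015 g/mol = 0.15309 mol
mol N = 2 × 0.2858 g N₂ ÷ 28.014 g/mol = 0.020404 mol
Divide by the smallest (0.020404 mol): C 3.500, H 7.503, N 1.000
Multiplying each by 2 gives whole numbers: C 7.00, H 15.01, N 2.00

C7H15N2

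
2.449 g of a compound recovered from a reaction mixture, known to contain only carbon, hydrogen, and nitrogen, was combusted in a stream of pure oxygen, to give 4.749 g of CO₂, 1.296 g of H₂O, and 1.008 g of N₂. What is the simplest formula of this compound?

mol C = 4.749 g CO₂ ÷ 44.009 g/mol = 0.10791 mol
mol H = 2 × 1.296 g H₂O ÷ 18.015 g/mol = 0.14388 mol
mol N = 2 × 1.008 g N₂ ÷ 28.014 g/mol = 0.071964 mol
Divide by the smallest (0.071964 mol): C 1.499, H 1.999, N 1.000
Multiplying each by 2 gives whole numbers: C 3.00, H 4.00, N 2.00

C3H4N2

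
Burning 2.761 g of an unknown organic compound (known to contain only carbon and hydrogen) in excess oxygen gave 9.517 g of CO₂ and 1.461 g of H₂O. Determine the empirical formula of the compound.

mol C = 9.517 g CO₂ ÷ 44.009 g/mol = 0.21625 mol
mol H = 2 × 1.461 g H₂O ÷ 18.015 g/mol = 0.16220 mol
Divide by the smallest (0.16220 mol): C 1.333, H 1.000
Multiplying each by 3 gives whole numbers: C 4.00, H 3.00

C4H3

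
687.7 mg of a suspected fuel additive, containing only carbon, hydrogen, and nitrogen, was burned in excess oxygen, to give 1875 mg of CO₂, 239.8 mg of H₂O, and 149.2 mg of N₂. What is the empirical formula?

C8H5N2

mol C = 1.875 g CO₂ ÷ 44.009 g/mol = 0.042605 mol
mol H = 2 × 0.2398 g H₂O ÷ 18.015 g/mol = 0.026622 mol
mol N = 2 × 0.1492 g N₂ ÷ 28.014 g/mol = 0.010652 mol
Divide by the smallest (0.010652 mol): C 4.000, H 2.499, N 1.000
Multiplying each by 2 gives whole numbers: C 8.00, H 5.00, N 2.00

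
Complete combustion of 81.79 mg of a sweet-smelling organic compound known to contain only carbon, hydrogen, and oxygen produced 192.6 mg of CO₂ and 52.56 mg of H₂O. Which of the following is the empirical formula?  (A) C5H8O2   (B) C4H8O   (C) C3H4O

mol C = 0.1926 g CO₂ ÷ 44.009 g/mol = 0.0043764 mol
mol H = 2 × 0.05256 g H₂O ÷ 18.015 g/mol = 0.0058351 mol
mass O = 0.08179 − (0.052565 + 0.0058818) = 0.023344 g → mol O = 0.023344 ÷ 15.999 = 0.0014591 mol
Divide by the smallest (0.0014591 mol): C 2.999, H 3.999, O 1.000

(C) C3H4O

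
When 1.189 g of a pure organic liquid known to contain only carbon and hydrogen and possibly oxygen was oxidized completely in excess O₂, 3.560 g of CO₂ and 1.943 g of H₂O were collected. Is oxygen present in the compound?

mol C = 3.560 g CO₂ ÷ 44.009 g/mol = 0.080893 mol
mol H = 2 × 1.943 g H₂O ÷ 18.015 g/mol = 0.21571 mol
C and H together account for 1.1890 g — essentially the entire 1.189 g sample — so the compound contains no oxygen.

no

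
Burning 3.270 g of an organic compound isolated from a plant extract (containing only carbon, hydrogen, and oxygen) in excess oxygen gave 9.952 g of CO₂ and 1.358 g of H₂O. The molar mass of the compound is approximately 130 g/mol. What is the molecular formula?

mol C = 9.952 g CO₂ ÷ 44.009 g/mol = 0.22614 mol
mol H = 2 × 1.358 g H₂O ÷ 18.015 g/mol = 0.15076 mol
mass O = 3.270 − (2.7161 + 0.15197) = 0.40192 g → mol O = 0.40192 ÷ 15.999 = 0.025121 mol
Divide by the smallest (0.025121 mol): C 9.002, H 6.001, O 1.000
Empirical formula: C9H6O
Empirical-formula mass = 130.15 g/mol; 130 ÷ 130.15 ≈ 1, so the molecular formula is C9H6O.

C9H6O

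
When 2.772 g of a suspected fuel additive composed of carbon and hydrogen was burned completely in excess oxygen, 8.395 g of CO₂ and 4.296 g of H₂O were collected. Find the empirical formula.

C2H5

mol C = 8.395 g CO₂ ÷ 44.009 g/mol = 0.19076 mol
mol H = 2 × 4.296 g H₂O ÷ 18.015 g/mol = 0.47694 mol
Divide by the smallest (0.19076 mol): C 1.000, H 2.500
Multiplying each by 2 gives whole numbers: C 2.00, H 5.00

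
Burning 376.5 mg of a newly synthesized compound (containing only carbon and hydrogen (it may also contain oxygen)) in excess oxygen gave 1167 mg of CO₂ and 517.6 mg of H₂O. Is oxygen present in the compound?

mol C = 1.167 g CO₂ ÷ 44.009 g/mol = 0.026517 mol
mol H = 2 × 0.5176 g H₂O ÷ 18.015 g/mol = 0.057463 mol
C and H together account for 0.37642 g — essentially the entire 0.3765 g sample — so the compound contains no oxygen.

no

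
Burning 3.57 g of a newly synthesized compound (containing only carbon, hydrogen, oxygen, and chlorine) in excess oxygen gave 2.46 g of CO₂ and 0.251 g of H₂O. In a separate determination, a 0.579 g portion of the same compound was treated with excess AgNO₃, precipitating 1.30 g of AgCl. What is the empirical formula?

C2HCl2O2

mol C = 2.46 g CO₂ ÷ 44.009 g/mol = 0.05590 mol
mol H = 2 × 0.251 g H₂O ÷ 18.015 g/mol = 0.02787 mol
From the AgCl data: mol Cl per gram of compound = (1.30 ÷ 143.318) ÷ 0.579 = 0.01567 mol/g, so in the 3.57 g combustion sample mol Cl = 0.05593 mol
mass O = 3.57 − (0.6714 + 0.02809 + 1.983) = 0.8879 g → mol O = 0.8879 ÷ 15.999 = 0.05549 mol
Divide by the smallest (0.02787 mol): C 2.006, H 1.000, Cl 2.007, O 1.992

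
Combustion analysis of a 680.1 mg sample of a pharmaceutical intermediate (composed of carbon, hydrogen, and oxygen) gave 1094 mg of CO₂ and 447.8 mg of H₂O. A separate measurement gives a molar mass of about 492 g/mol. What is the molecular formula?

C18H36O15

mol C = 1.094 g CO₂ ÷ 44.009 g/mol = 0.024859 mol
mol H = 2 × 0.4478 g H₂O ÷ 18.015 g/mol = 0.049714 mol
mass O = 0.6801 − (0.29858 + 0.050112) = 0.33141 g → mol O = 0.33141 ÷ 15.999 = 0.020715 mol
Divide by the smallest (0.020715 mol): C 1.200, H 2.400, O 1.000
Multiplying each by 5 gives whole numbers: C 6.00, H 12.00, O 5.00
Empirical formula: C6H12O5
Empirical-formula mass = 164.16 g/mol; 492 ÷ 164.16 ≈ 3, so the molecular formula is C18H36O15.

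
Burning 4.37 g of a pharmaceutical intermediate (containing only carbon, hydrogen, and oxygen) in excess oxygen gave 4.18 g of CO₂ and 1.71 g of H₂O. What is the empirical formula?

mol C = 4.18 g CO₂ ÷ 44.009 g/mol = 0.09498 mol
mol H = 2 × 1.71 g H₂O ÷ 18.015 g/mol = 0.1898 mol
mass O = 4.37 − (1.141 + 0.1914) = 3.038 g → mol O = 3.038 ÷ 15.999 = 0.1899 mol
Divide by the smallest (0.09498 mol): C 1.000, H 1.999, O 1.999

CH2O2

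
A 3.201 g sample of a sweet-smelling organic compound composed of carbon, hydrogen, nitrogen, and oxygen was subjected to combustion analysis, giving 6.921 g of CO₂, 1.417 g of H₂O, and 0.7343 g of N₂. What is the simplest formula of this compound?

mol C = 6.921 g CO₂ ÷ 44.009 g/mol = 0.15726 mol
mol H = 2 × 1.417 g H₂O ÷ 18.015 g/mol = 0.15731 mol
mol N = 2 × 0.7343 g N₂ ÷ 28.014 g/mol = 0.052424 mol
mass O = 3.201 − (1.8889 + 0.15857 + 0.73430) = 0.41924 g → mol O = 0.41924 ÷ 15.999 = 0.026204 mol
Divide by the smallest (0.026204 mol): C 6.001, H 6.003, N 2.001, O 1.000

C6H6N2O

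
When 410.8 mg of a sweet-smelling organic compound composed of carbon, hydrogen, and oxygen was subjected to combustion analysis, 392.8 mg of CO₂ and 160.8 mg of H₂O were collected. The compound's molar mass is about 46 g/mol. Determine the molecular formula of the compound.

CH2O2

mol C = 0.3928 g CO₂ ÷ 44.009 g/mol = 0.0089254 mol
mol H = 2 × 0.1608 g H₂O ÷ 18.015 g/mol = 0.017852 mol
mass O = 0.4108 − (0.10720 + 0.017995) = 0.28560 g → mol O = 0.28560 ÷ 15.999 = 0.017851 mol
Divide by the smallest (0.0089254 mol): C 1.000, H 2.000, O 2.000
Empirical formula: CH2O2
Empirical-formula mass = 46.02 g/mol; 46 ÷ 46.02 ≈ 1, so the molecular formula is CH2O2.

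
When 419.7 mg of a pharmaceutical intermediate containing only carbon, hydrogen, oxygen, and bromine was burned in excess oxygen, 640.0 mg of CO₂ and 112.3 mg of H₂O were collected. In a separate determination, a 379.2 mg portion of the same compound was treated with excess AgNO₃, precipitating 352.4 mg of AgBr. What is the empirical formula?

mol C = 0.6400 g CO₂ ÷ 44.009 g/mol = 0.014542 mol
mol H = 2 × 0.1123 g H₂O ÷ 18.015 g/mol = 0.012467 mol
From the AgBr data: mol Br per gram of compound = (0.3524 ÷ 187.772) ÷ 0.3792 = 0.0049492 mol/g, so in the 0.4197 g combustion sample mol Br = 0.0020772 mol
mass O = 0.4197 − (0.17467 + 0.012567 + 0.16598) = 0.066488 g → mol O = 0.066488 ÷ 15.999 = 0.0041557 mol
Divide by the smallest (0.0020772 mol): C 7.001, H 6.002, Br 1.000, O 2.001

C7H6BrO2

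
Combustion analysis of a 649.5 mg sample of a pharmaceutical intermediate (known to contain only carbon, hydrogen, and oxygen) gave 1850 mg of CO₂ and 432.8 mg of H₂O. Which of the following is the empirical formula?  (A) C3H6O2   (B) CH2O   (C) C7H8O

mol C = 1.850 g CO₂ ÷ 44.009 g/mol = 0.042037 mol
mol H = 2 × 0.4328 g H₂O ÷ 18.015 g/mol = 0.048049 mol
mass O = 0.6495 − (0.50490 + 0.048433) = 0.096162 g → mol O = 0.096162 ÷ 15.999 = 0.0060105 mol
Divide by the smallest (0.0060105 mol): C 6.994, H 7.994, O 1.000

(C) C7H8O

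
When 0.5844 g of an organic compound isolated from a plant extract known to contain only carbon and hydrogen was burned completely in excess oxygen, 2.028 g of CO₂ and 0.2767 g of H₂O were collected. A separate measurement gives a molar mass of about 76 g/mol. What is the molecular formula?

mol C = 2.028 g CO₂ ÷ 44.009 g/mol = 0.046081 mol
mol H = 2 × 0.2767 g H₂O ÷ 18.015 g/mol = 0.030719 mol
Divide by the smallest (0.030719 mol): C 1.500, H 1.000
Multiplying each by 2 gives whole numbers: C 3.00, H 2.00
Empirical formula: C3H2
Empirical-formula mass = 38.05 g/mol; 76 ÷ 38.05 ≈ 2, so the molecular formula is C6H4.

C6H4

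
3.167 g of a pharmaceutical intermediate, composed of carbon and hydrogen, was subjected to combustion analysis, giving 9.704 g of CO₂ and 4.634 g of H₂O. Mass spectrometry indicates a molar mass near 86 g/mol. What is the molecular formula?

C6H14

mol C = 9.704 g CO₂ ÷ 44.009 g/mol = 0.22050 mol
mol H = 2 × 4.634 g H₂O ÷ 18.015 g/mol = 0.51446 mol
Divide by the smallest (0.22050 mol): C 1.000, H 2.333
Multiplying each by 3 gives whole numbers: C 3.00, H 7.00
Empirical formula: C3H7
Empirical-formula mass = 43.09 g/mol; 86 ÷ 43.09 ≈ 2, so the molecular formula is C6H14.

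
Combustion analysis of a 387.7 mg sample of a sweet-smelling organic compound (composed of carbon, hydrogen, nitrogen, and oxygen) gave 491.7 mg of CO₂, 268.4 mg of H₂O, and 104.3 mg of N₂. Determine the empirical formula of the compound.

mol C = 0.4917 g CO₂ ÷ 44.009 g/mol = 0.011173 mol
mol H = 2 × 0.2684 g H₂O ÷ 18.015 g/mol = 0.029797 mol
mol N = 2 × 0.1043 g N₂ ÷ 28.014 g/mol = 0.0074463 mol
mass O = 0.3877 − (0.13420 + 0.030036 + 0.10430) = 0.11917 g → mol O = 0.11917 ÷ 15.999 = 0.0074485 mol
Divide by the smallest (0.0074463 mol): C 1.500, H 4.002, N 1.000, O 1.000
Multiplying each by 2 gives whole numbers: C 3.00, H 8.00, N 2.00, O 2.00

C3H8N2O2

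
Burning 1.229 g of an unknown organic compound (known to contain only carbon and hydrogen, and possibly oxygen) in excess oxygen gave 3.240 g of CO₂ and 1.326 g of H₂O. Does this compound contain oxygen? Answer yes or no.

mol C = 3.240 g CO₂ ÷ 44.009 g/mol = 0.073621 mol
mol H = 2 × 1.326 g H₂O ÷ 18.015 g/mol = 0.14721 mol
C and H account for only 1.0327 g of the 1.229 g sample; the remaining 0.19635 g must be oxygen.

yes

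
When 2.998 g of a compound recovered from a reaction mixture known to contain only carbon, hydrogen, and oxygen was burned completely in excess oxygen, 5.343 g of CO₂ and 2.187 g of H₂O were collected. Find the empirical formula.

C3H6O2

mol C = 5.343 g CO₂ ÷ 44.009 g/mol = 0.12141 mol
mol H = 2 × 2.187 g H₂O ÷ 18.015 g/mol = 0.24280 mol
mass O = 2.998 − (1.4582 + 0.24474) = 1.2950 g → mol O = 1.2950 ÷ 15.999 = 0.080945 mol
Divide by the smallest (0.080945 mol): C 1.500, H 3.000, O 1.000
Multiplying each by 2 gives whole numbers: C 3.00, H 6.00, O 2.00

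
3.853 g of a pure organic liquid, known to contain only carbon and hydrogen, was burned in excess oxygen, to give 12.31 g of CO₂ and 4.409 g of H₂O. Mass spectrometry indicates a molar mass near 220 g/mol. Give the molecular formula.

C16H28

mol C = 12.31 g CO₂ ÷ 44.009 g/mol = 0.27972 mol
mol H = 2 × 4.409 g H₂O ÷ 18.015 g/mol = 0.48948 mol
Divide by the smallest (0.27972 mol): C 1.000, H 1.750
Multiplying each by 4 gives whole numbers: C 4.00, H 7.00
Empirical formula: C4H7
Empirical-formula mass = 55.10 g/mol; 220 ÷ 55.10 ≈ 4, so the molecular formula is C16H28.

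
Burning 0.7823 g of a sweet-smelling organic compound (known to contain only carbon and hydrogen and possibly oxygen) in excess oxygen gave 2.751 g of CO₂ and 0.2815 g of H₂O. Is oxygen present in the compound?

mol C = 2.751 g CO₂ ÷ 44.009 g/mol = 0.062510 mol
mol H = 2 × 0.2815 g H₂O ÷ 18.015 g/mol = 0.031252 mol
C and H together account for 0.78231 g — essentially the entire 0.7823 g sample — so the compound contains no oxygen.

no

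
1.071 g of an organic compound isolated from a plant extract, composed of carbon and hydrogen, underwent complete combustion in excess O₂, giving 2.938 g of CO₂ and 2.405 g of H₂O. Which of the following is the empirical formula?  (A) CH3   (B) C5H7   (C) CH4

mol C = 2.938 g CO₂ ÷ 44.009 g/mol = 0.066759 mol
mol H = 2 × 2.405 g H₂O ÷ 18.015 g/mol = 0.26700 mol
Divide by the smallest (0.066759 mol): C 1.000, H 3.999

(C) CH4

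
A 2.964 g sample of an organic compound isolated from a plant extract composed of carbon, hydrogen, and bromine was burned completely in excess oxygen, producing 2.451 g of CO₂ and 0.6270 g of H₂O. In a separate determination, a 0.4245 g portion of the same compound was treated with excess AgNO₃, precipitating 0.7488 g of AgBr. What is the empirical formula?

mol C = 2.451 g CO₂ ÷ 44.009 g/mol = 0.055693 mol
mol H = 2 × 0.6270 g H₂O ÷ 18.015 g/mol = 0.069609 mol
From the AgBr data: mol Br per gram of compound = (0.7488 ÷ 187.772) ÷ 0.4245 = 0.0093941 mol/g, so in the 2.964 g combustion sample mol Br = 0.027844 mol
Divide by the smallest (0.027844 mol): C 2.000, H 2.500, Br 1.000
Multiplying each by 2 gives whole numbers: C 4.00, H 5.00, Br 2.00

C4H5Br2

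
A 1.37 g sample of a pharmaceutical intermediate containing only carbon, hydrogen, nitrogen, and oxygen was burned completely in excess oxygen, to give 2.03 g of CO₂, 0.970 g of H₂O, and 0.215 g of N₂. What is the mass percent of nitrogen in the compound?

15.7%

mol C = 2.03 g CO₂ ÷ 44.009 g/mol = 0.04613 mol
mol H = 2 × 0.970 g H₂O ÷ 18.015 g/mol = 0.1077 mol
mol N = 2 × 0.215 g N₂ ÷ 28.014 g/mol = 0.01535 mol
mass O = 1.37 − (0.5540 + 0.1085 + 0.2150) = 0.4924 g → mol O = 0.4924 ÷ 15.999 = 0.03078 mol
mass % N = 0.2150 g ÷ 1.37 g × 100%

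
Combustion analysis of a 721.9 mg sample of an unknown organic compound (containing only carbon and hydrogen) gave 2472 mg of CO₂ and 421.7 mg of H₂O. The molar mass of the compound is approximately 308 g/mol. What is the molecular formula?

C24H20

mol C = 2.472 g CO₂ ÷ 44.009 g/mol = 0.056170 mol
mol H = 2 × 0.4217 g H₂O ÷ 18.015 g/mol = 0.046817 mol
Divide by the smallest (0.046817 mol): C 1.200, H 1.000
Multiplying each by 5 gives whole numbers: C 6.00, H 5.00
Empirical formula: C6H5
Empirical-formula mass = 77.11 g/mol; 308 ÷ 77.11 ≈ 4, so the molecular formula is C24H20.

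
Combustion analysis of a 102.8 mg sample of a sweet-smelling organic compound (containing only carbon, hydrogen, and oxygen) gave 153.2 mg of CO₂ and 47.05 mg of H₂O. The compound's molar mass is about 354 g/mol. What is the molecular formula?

mol C = 0.1532 g CO₂ ÷ 44.009 g/mol = 0.0034811 mol
mol H = 2 × 0.04705 g H₂O ÷ 18.015 g/mol = 0.0052234 mol
mass O = 0.1028 − (0.041812 + 0.0052652) = 0.055723 g → mol O = 0.055723 ÷ 15.999 = 0.0034829 mol
Divide by the smallest (0.0034811 mol): C 1.000, H 1.501, O 1.001
Multiplying each by 2 gives whole numbers: C 2.00, H 3.00, O 2.00
Empirical formula: C2H3O2
Empirical-formula mass = 59.04 g/mol; 354 ÷ 59.04 ≈ 6, so the molecular formula is C12H18O12.

C12H18O12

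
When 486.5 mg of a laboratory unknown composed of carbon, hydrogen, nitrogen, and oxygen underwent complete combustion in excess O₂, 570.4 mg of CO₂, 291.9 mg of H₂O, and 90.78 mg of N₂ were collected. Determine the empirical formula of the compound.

mol C = 0.5704 g CO₂ ÷ 44.009 g/mol = 0.012961 mol
mol H = 2 × 0.2919 g H₂O ÷ 18.015 g/mol = 0.032406 mol
mol N = 2 × 0.09078 g N₂ ÷ 28.014 g/mol = 0.0064810 mol
mass O = 0.4865 − (0.15567 + 0.032666 + 0.090780) = 0.20738 g → mol O = 0.20738 ÷ 15.999 = 0.012962 mol
Divide by the smallest (0.0064810 mol): C 2.000, H 5.000, N 1.000, O 2.000

C2H5NO2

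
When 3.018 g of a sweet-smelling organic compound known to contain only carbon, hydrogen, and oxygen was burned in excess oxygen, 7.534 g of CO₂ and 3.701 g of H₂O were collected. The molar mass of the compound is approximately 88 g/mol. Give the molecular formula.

C5H12O

mol C = 7.534 g CO₂ ÷ 44.009 g/mol = 0.17119 mol
mol H = 2 × 3.701 g H₂O ÷ 18.015 g/mol = 0.41088 mol
mass O = 3.018 − (2.0562 + 0.41417) = 0.54764 g → mol O = 0.54764 ÷ 15.999 = 0.034230 mol
Divide by the smallest (0.034230 mol): C 5.001, H 12.004, O 1.000
Empirical formula: C5H12O
Empirical-formula mass = 88.15 g/mol; 88 ÷ 88.15 ≈ 1, so the molecular formula is C5H12O.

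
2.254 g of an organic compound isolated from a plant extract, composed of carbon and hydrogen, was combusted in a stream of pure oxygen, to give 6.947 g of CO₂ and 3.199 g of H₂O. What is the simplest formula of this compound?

mol C = 6.947 g CO₂ ÷ 44.009 g/mol = 0.15785 mol
mol H = 2 × 3.199 g H₂O ÷ 18.015 g/mol = 0.35515 mol
Divide by the smallest (0.15785 mol): C 1.000, H 2.250
Multiplying each by 4 gives whole numbers: C 4.00, H 9.00

C4H9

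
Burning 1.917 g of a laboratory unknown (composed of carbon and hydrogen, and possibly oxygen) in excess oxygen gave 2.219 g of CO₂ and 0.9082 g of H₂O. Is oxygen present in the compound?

yes

mol C = 2.219 g CO₂ ÷ 44.009 g/mol = 0.050422 mol
mol H = 2 × 0.9082 g H₂O ÷ 18.015 g/mol = 0.10083 mol
C and H account for only 0.70725 g of the 1.917 g sample; the remaining 1.2098 g must be oxygen.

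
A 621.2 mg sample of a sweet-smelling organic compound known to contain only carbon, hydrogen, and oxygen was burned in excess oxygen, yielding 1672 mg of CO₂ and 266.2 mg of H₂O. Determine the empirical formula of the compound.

mol C = 1.672 g CO₂ ÷ 44.009 g/mol = 0.037992 mol
mol H = 2 × 0.2662 g H₂O ÷ 18.015 g/mol = 0.029553 mol
mass O = 0.6212 − (0.45632 + 0.029790) = 0.13509 g → mol O = 0.13509 ÷ 15.999 = 0.0084434 mol
Divide by the smallest (0.0084434 mol): C 4.500, H 3.500, O 1.000
Multiplying each by 2 gives whole numbers: C 9.00, H 7.00, O 2.00

C9H7O2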